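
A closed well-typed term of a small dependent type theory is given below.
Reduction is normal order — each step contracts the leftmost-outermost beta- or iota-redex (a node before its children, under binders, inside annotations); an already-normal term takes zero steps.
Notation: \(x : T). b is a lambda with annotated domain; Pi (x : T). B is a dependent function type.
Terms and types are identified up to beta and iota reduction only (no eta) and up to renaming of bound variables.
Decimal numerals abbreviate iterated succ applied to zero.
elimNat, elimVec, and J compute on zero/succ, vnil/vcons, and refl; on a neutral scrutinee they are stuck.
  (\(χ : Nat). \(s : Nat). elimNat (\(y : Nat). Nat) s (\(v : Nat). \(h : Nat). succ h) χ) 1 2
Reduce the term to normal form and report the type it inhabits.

normal form:
  3
the term's type:
  Nat
observation: the first redex contracted is a beta-redex; the normal form is reached in 6 normal-order steps.


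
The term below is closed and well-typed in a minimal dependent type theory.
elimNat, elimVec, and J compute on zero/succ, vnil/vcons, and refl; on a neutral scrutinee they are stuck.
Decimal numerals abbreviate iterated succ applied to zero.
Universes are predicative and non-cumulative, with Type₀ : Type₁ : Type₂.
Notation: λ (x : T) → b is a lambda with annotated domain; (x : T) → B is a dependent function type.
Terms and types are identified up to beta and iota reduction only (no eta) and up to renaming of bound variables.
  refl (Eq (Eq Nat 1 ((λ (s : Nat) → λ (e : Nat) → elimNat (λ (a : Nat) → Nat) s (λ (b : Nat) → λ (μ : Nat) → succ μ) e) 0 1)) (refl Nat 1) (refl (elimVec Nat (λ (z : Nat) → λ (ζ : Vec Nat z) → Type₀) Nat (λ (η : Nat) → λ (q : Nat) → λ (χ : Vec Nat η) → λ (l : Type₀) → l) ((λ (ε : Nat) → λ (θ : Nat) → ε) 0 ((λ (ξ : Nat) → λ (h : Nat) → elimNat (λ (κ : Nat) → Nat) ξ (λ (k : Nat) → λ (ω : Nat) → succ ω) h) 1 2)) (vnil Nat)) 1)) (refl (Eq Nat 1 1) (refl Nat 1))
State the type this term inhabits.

type:
  Eq (Eq (Eq Nat 1 1) (refl Nat 1) (refl Nat 1)) (refl (Eq Nat 1 1) (refl Nat 1)) (refl (Eq Nat 1 1) (refl Nat 1))


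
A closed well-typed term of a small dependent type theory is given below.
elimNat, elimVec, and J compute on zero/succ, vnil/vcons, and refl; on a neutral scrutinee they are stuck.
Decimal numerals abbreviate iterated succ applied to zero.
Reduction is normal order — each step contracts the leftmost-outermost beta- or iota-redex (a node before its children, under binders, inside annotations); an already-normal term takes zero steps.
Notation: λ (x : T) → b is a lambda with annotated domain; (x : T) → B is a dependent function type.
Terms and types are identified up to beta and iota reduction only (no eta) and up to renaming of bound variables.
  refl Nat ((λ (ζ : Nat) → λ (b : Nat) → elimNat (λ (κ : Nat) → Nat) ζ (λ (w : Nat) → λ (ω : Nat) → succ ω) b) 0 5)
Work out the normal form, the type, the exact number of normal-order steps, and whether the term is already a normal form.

normal form:
  refl Nat 5
inferred type:
  Eq Nat 5 5
normal-order step count: 18
started in normal form: no
first redex: a beta-redex


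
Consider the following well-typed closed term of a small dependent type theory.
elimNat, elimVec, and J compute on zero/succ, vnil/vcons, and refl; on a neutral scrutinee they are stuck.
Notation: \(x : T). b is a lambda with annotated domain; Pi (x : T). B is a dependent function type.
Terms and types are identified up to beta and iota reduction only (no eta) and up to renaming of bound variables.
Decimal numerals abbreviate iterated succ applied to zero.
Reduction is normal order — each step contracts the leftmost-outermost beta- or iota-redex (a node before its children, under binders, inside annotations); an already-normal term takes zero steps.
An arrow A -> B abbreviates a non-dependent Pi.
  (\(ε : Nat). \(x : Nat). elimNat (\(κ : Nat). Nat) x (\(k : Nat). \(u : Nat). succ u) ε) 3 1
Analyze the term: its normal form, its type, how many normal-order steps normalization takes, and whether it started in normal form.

reduced normal form:
  4
the term's type:
  Nat
normal-order step count: 12
already normal: no
first contracted redex: a beta-redex


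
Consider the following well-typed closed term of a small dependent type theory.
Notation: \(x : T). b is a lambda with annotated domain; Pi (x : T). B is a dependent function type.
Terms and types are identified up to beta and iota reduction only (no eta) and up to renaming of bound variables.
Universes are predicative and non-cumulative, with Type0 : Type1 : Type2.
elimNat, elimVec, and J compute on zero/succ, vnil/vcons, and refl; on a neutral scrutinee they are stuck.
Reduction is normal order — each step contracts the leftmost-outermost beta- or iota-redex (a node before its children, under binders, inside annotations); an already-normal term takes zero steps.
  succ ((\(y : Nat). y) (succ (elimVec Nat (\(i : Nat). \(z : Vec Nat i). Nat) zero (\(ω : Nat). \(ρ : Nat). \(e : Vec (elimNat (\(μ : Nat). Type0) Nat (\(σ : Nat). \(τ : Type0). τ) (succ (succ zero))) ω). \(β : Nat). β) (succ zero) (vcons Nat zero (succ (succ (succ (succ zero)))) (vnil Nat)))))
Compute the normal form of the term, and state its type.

normal form:
  succ (succ zero)
the term's type:
  Nat
observation: the first redex contracted is a beta-redex; the normal form is reached in 7 normal-order steps.


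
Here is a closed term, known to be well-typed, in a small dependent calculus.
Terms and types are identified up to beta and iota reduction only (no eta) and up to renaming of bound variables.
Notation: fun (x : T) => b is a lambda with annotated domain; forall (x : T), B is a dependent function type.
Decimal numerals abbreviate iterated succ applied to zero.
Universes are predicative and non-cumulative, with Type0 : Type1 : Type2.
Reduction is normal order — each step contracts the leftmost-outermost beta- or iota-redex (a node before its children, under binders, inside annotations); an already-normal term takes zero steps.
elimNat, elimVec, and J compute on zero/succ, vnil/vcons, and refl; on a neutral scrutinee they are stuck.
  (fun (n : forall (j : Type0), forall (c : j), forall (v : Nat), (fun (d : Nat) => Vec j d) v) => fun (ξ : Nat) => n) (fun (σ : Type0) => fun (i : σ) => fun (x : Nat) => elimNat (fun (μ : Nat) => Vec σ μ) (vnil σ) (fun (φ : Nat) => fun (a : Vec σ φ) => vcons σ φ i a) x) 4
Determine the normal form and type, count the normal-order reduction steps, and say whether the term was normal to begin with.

reduced normal form:
  fun (n : Type0) => fun (j : n) => fun (c : Nat) => elimNat (fun (v : Nat) => Vec n v) (vnil n) (fun (d : Nat) => fun (ξ : Vec n d) => vcons n d j ξ) c
inferred type:
  forall (n : Type0), forall (j : n), forall (c : Nat), Vec n c
steps to reach normal form (normal order): 2
term was already normal: no
first redex: a beta-redex


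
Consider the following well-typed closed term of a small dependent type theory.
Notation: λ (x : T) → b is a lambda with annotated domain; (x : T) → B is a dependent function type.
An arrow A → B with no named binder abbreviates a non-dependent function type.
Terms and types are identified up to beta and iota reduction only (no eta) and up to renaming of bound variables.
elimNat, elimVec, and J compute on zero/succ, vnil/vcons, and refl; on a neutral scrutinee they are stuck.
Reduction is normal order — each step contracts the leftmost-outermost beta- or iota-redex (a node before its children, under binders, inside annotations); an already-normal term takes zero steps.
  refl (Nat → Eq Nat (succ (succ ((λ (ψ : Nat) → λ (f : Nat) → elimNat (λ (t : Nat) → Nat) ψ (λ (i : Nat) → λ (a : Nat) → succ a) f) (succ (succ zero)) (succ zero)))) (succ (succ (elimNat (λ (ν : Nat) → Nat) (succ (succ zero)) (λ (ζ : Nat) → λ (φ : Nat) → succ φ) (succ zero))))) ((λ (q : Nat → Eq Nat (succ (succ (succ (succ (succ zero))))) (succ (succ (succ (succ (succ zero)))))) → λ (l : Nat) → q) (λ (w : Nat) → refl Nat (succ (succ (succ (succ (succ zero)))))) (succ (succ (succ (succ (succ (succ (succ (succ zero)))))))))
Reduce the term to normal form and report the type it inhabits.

normal form:
  refl (Nat → Eq Nat (succ (succ (succ (succ (succ zero))))) (succ (succ (succ (succ (succ zero)))))) (λ (ψ : Nat) → refl Nat (succ (succ (succ (succ (succ zero))))))
type:
  Eq (Nat → Eq Nat (succ (succ (succ (succ (succ zero))))) (succ (succ (succ (succ (succ zero)))))) (λ (ψ : Nat) → refl Nat (succ (succ (succ (succ (succ zero)))))) (λ (f : Nat) → refl Nat (succ (succ (succ (succ (succ zero))))))


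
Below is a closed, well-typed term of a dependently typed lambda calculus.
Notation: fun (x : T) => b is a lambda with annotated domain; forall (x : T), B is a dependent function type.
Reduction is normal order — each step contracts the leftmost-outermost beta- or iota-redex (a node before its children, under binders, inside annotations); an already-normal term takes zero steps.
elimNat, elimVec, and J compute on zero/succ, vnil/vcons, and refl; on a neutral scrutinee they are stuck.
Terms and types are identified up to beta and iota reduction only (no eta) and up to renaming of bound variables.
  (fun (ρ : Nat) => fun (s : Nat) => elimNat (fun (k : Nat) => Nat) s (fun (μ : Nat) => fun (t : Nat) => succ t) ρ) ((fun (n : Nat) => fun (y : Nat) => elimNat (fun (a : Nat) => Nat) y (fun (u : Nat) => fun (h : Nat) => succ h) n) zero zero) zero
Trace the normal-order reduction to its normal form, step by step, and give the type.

normal-order reduction:
  (fun (ρ : Nat) => fun (s : Nat) => elimNat (fun (k : Nat) => Nat) s (fun (μ : Nat) => fun (t : Nat) => succ t) ρ) ((fun (n : Nat) => fun (y : Nat) => elimNat (fun (a : Nat) => Nat) y (fun (u : Nat) => fun (h : Nat) => succ h) n) zero zero) zero
  ~> (fun (ρ : Nat) => elimNat (fun (s : Nat) => Nat) ρ (fun (k : Nat) => fun (μ : Nat) => succ μ) ((fun (t : Nat) => fun (n : Nat) => elimNat (fun (y : Nat) => Nat) n (fun (a : Nat) => fun (u : Nat) => succ u) t) zero zero)) zero
  ~> elimNat (fun (ρ : Nat) => Nat) zero (fun (s : Nat) => fun (k : Nat) => succ k) ((fun (μ : Nat) => fun (t : Nat) => elimNat (fun (n : Nat) => Nat) t (fun (y : Nat) => fun (a : Nat) => succ a) μ) zero zero)
  ~> elimNat (fun (ρ : Nat) => Nat) zero (fun (s : Nat) => fun (k : Nat) => succ k) ((fun (μ : Nat) => elimNat (fun (t : Nat) => Nat) μ (fun (n : Nat) => fun (y : Nat) => succ y) zero) zero)
  ~> elimNat (fun (ρ : Nat) => Nat) zero (fun (s : Nat) => fun (k : Nat) => succ k) (elimNat (fun (μ : Nat) => Nat) zero (fun (t : Nat) => fun (n : Nat) => succ n) zero)
  ~> elimNat (fun (ρ : Nat) => Nat) zero (fun (s : Nat) => fun (k : Nat) => succ k) zero
  ~> zero
type:
  Nat


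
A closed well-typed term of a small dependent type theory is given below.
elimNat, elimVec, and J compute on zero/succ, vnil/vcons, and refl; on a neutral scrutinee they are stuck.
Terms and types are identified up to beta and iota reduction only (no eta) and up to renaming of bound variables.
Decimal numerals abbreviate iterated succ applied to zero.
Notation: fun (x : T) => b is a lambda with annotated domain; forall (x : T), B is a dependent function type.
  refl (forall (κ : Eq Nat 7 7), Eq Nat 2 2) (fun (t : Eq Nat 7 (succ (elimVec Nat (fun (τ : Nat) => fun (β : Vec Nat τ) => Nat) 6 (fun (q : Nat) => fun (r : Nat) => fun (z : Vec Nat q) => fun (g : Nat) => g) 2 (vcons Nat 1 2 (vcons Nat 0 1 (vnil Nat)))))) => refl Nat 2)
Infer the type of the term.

inferred type:
  Eq (forall (κ : Eq Nat 7 7), Eq Nat 2 2) (fun (t : Eq Nat 7 7) => refl Nat 2) (fun (τ : Eq Nat 7 7) => refl Nat 2)


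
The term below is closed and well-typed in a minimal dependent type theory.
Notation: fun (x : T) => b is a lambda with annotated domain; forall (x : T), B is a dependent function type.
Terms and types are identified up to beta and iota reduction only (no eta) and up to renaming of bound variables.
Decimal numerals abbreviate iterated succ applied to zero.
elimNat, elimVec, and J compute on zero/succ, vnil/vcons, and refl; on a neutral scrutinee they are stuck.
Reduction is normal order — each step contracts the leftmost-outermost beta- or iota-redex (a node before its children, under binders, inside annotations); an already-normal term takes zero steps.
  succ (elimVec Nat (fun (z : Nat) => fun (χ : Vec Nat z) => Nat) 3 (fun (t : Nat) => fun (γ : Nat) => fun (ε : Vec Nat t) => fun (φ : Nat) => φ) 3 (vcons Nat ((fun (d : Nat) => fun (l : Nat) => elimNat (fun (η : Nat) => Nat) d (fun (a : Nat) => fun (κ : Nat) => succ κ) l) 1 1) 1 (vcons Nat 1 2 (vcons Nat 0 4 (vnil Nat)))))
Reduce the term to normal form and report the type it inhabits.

resulting normal form:
  4
the term's type:
  Nat


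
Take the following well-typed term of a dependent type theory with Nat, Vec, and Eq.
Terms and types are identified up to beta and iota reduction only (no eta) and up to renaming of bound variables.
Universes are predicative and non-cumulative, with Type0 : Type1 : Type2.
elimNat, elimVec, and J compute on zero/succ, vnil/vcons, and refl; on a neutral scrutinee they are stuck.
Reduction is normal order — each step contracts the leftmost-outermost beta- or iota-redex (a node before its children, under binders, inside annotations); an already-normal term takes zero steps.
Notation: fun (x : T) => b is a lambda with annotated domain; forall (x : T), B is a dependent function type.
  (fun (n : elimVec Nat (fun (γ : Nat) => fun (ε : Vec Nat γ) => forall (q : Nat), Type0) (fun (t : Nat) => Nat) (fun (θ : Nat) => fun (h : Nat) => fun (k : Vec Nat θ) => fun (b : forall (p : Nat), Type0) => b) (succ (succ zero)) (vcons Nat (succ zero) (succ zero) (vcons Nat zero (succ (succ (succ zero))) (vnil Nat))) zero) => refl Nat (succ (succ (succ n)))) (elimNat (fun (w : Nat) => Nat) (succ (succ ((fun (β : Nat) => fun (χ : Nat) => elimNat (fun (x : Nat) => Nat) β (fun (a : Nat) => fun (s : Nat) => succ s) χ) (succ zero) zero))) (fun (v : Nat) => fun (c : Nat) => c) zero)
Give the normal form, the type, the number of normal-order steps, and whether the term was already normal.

normal form:
  refl Nat (succ (succ (succ (succ (succ (succ zero))))))
type:
  Eq Nat (succ (succ (succ (succ (succ (succ zero)))))) (succ (succ (succ (succ (succ (succ zero))))))
normal-order step count: 5
already normal: no
first contracted redex: a beta-redex


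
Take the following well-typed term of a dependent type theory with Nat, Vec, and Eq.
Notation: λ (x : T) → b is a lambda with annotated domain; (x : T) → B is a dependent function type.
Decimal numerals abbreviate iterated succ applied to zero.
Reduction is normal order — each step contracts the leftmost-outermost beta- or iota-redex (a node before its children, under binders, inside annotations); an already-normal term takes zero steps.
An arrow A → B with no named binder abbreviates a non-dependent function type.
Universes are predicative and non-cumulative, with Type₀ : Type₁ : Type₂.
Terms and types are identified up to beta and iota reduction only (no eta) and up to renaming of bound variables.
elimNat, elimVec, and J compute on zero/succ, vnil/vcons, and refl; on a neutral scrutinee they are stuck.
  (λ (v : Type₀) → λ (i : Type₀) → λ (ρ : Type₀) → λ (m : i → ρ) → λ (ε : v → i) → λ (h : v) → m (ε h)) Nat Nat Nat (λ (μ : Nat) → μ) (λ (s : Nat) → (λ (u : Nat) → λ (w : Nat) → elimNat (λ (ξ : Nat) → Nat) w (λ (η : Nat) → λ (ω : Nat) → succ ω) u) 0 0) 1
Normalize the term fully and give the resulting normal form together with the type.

reduced normal form:
  0
type:
  Nat
observation: normalization takes exactly 11 steps under the normal-order strategy.


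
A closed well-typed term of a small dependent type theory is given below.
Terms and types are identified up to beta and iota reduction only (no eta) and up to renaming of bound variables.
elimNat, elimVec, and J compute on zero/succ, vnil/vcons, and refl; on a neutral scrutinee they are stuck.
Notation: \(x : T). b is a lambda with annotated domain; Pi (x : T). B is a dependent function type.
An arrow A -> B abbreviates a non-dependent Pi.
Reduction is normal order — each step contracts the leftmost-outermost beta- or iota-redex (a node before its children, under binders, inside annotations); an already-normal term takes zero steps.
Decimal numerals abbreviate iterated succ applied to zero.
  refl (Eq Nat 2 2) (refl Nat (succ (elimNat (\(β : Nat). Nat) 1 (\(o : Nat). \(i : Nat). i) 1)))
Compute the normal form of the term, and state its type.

reduced normal form:
  refl (Eq Nat 2 2) (refl Nat 2)
type:
  Eq (Eq Nat 2 2) (refl Nat 2) (refl Nat 2)
observation: the leftmost-outermost redex is an elimNat iota-redex, and normalization takes 4 steps.


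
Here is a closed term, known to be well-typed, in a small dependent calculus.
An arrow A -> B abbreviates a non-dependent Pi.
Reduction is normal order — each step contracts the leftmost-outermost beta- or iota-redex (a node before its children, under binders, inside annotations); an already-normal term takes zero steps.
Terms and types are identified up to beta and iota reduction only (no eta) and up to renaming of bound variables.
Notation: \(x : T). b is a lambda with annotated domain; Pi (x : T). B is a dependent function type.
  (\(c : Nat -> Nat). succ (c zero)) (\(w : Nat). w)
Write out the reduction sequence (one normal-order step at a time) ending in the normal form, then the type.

normal-order reduction:
  (\(c : Nat -> Nat). succ (c zero)) (\(w : Nat). w)
  ~> succ ((\(c : Nat). c) zero)
  ~> succ zero
the term's type:
  Nat


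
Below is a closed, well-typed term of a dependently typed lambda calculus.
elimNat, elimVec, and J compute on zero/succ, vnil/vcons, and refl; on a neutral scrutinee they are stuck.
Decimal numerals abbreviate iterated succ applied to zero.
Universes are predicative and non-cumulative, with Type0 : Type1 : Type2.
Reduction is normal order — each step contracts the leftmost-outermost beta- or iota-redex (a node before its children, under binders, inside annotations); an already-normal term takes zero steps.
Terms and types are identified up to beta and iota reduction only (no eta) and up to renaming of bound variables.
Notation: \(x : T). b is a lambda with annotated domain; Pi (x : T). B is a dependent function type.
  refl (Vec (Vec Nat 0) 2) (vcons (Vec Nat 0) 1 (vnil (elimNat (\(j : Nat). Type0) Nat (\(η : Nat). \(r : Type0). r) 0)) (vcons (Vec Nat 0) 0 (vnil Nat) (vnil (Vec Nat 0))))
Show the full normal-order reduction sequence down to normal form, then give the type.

normal-order reduction:
  refl (Vec (Vec Nat 0) 2) (vcons (Vec Nat 0) 1 (vnil (elimNat (\(j : Nat). Type0) Nat (\(η : Nat). \(r : Type0). r) 0)) (vcons (Vec Nat 0) 0 (vnil Nat) (vnil (Vec Nat 0))))
  ~> refl (Vec (Vec Nat 0) 2) (vcons (Vec Nat 0) 1 (vnil Nat) (vcons (Vec Nat 0) 0 (vnil Nat) (vnil (Vec Nat 0))))
type:
  Eq (Vec (Vec Nat 0) 2) (vcons (Vec Nat 0) 1 (vnil Nat) (vcons (Vec Nat 0) 0 (vnil Nat) (vnil (Vec Nat 0)))) (vcons (Vec Nat 0) 1 (vnil Nat) (vcons (Vec Nat 0) 0 (vnil Nat) (vnil (Vec Nat 0))))


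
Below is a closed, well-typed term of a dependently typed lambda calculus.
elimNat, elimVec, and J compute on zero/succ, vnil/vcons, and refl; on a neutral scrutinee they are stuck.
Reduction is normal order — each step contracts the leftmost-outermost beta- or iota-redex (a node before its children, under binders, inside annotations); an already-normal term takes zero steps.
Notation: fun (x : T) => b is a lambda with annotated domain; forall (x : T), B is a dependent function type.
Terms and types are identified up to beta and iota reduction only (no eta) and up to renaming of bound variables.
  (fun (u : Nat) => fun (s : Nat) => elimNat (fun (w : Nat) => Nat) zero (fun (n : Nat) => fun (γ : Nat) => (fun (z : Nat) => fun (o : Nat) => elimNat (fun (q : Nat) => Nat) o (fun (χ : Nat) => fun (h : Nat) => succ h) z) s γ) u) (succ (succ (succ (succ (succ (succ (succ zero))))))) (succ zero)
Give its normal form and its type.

resulting normal form:
  succ (succ (succ (succ (succ (succ (succ zero))))))
inferred type:
  Nat


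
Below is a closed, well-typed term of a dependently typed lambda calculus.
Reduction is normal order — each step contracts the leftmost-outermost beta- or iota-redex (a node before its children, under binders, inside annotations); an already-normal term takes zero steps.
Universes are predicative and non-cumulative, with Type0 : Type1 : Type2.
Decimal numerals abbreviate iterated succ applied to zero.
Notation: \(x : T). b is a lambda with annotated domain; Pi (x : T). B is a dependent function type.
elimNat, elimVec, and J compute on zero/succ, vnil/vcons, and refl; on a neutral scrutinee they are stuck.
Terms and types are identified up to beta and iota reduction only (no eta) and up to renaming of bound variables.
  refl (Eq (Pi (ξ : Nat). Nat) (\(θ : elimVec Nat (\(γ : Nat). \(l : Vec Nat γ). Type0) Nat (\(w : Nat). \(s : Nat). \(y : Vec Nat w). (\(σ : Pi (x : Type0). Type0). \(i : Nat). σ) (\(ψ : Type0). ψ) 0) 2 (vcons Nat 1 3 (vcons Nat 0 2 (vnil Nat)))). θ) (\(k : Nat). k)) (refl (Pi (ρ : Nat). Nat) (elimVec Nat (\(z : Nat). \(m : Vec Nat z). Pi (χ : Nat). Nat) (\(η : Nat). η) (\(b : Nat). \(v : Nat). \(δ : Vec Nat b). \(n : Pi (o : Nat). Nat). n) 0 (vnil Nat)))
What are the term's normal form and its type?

resulting normal form:
  refl (Eq (Pi (ξ : Nat). Nat) (\(θ : Nat). θ) (\(γ : Nat). γ)) (refl (Pi (l : Nat). Nat) (\(w : Nat). w))
the term's type:
  Eq (Eq (Pi (ξ : Nat). Nat) (\(θ : Nat). θ) (\(γ : Nat). γ)) (refl (Pi (l : Nat). Nat) (\(w : Nat). w)) (refl (Pi (s : Nat). Nat) (\(y : Nat). y))
observation: normalization takes exactly 16 steps under the normal-order strategy.


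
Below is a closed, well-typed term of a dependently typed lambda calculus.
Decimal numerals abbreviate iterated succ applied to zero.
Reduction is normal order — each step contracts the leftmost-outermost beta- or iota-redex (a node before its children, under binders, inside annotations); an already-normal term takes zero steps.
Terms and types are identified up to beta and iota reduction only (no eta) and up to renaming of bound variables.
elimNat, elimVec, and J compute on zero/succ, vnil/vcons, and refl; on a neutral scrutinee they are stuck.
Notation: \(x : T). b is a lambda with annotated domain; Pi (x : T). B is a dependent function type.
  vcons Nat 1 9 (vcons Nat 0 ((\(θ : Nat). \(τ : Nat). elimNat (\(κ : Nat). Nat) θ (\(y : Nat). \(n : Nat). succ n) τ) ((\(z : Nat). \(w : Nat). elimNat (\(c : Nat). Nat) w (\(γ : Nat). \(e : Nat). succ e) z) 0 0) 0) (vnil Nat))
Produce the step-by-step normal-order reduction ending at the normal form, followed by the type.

reduction (normal order):
  vcons Nat 1 9 (vcons Nat 0 ((\(θ : Nat). \(τ : Nat). elimNat (\(κ : Nat). Nat) θ (\(y : Nat). \(n : Nat). succ n) τ) ((\(z : Nat). \(w : Nat). elimNat (\(c : Nat). Nat) w (\(γ : Nat). \(e : Nat). succ e) z) 0 0) 0) (vnil Nat))
  ~> vcons Nat 1 9 (vcons Nat 0 ((\(θ : Nat). elimNat (\(τ : Nat). Nat) ((\(κ : Nat). \(y : Nat). elimNat (\(n : Nat). Nat) y (\(z : Nat). \(w : Nat). succ w) κ) 0 0) (\(c : Nat). \(γ : Nat). succ γ) θ) 0) (vnil Nat))
  ~> vcons Nat 1 9 (vcons Nat 0 (elimNat (\(θ : Nat). Nat) ((\(τ : Nat). \(κ : Nat). elimNat (\(y : Nat). Nat) κ (\(n : Nat). \(z : Nat). succ z) τ) 0 0) (\(w : Nat). \(c : Nat). succ c) 0) (vnil Nat))
  ~> vcons Nat 1 9 (vcons Nat 0 ((\(θ : Nat). \(τ : Nat). elimNat (\(κ : Nat). Nat) τ (\(y : Nat). \(n : Nat). succ n) θ) 0 0) (vnil Nat))
  ~> vcons Nat 1 9 (vcons Nat 0 ((\(θ : Nat). elimNat (\(τ : Nat). Nat) θ (\(κ : Nat). \(y : Nat). succ y) 0) 0) (vnil Nat))
  ~> vcons Nat 1 9 (vcons Nat 0 (elimNat (\(θ : Nat). Nat) 0 (\(τ : Nat). \(κ : Nat). succ κ) 0) (vnil Nat))
  ~> vcons Nat 1 9 (vcons Nat 0 0 (vnil Nat))
type:
  Vec Nat 2


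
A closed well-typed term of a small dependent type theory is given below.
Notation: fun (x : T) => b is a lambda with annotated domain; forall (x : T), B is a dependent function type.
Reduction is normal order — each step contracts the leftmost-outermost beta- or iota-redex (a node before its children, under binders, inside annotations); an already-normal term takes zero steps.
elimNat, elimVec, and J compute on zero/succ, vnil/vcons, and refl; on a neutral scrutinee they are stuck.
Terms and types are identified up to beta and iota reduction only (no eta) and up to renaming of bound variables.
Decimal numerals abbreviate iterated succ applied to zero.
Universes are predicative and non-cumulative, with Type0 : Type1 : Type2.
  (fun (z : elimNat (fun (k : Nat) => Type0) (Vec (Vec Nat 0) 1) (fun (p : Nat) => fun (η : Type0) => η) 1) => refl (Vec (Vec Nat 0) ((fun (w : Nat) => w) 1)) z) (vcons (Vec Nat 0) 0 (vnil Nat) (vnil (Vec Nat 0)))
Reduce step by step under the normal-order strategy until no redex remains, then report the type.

reduction (normal order):
  (fun (z : elimNat (fun (k : Nat) => Type0) (Vec (Vec Nat 0) 1) (fun (p : Nat) => fun (η : Type0) => η) 1) => refl (Vec (Vec Nat 0) ((fun (w : Nat) => w) 1)) z) (vcons (Vec Nat 0) 0 (vnil Nat) (vnil (Vec Nat 0)))
  ~> refl (Vec (Vec Nat 0) ((fun (z : Nat) => z) 1)) (vcons (Vec Nat 0) 0 (vnil Nat) (vnil (Vec Nat 0)))
  ~> refl (Vec (Vec Nat 0) 1) (vcons (Vec Nat 0) 0 (vnil Nat) (vnil (Vec Nat 0)))
the term's type:
  Eq (Vec (Vec Nat 0) 1) (vcons (Vec Nat 0) 0 (vnil Nat) (vnil (Vec Nat 0))) (vcons (Vec Nat 0) 0 (vnil Nat) (vnil (Vec Nat 0)))


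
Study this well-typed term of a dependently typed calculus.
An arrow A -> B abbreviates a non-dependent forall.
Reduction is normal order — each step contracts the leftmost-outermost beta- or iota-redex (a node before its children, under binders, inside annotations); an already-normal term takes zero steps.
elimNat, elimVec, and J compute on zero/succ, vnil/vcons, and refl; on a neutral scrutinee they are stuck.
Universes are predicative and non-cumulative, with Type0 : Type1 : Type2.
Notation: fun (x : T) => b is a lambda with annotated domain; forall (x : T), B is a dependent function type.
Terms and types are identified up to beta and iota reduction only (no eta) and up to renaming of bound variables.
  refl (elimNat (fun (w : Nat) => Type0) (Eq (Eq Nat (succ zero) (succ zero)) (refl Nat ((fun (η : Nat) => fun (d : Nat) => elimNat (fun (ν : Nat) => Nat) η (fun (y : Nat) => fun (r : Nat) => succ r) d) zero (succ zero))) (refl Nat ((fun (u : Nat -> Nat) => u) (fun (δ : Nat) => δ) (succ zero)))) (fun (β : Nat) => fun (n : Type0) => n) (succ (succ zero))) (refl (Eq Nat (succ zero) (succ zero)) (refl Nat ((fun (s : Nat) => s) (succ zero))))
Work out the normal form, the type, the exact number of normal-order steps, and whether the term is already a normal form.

normal form:
  refl (Eq (Eq Nat (succ zero) (succ zero)) (refl Nat (succ zero)) (refl Nat (succ zero))) (refl (Eq Nat (succ zero) (succ zero)) (refl Nat (succ zero)))
the term's type:
  Eq (Eq (Eq Nat (succ zero) (succ zero)) (refl Nat (succ zero)) (refl Nat (succ zero))) (refl (Eq Nat (succ zero) (succ zero)) (refl Nat (succ zero))) (refl (Eq Nat (succ zero) (succ zero)) (refl Nat (succ zero)))
steps to reach normal form (normal order): 16
term was already normal: no
first redex: an elimNat iota-redex


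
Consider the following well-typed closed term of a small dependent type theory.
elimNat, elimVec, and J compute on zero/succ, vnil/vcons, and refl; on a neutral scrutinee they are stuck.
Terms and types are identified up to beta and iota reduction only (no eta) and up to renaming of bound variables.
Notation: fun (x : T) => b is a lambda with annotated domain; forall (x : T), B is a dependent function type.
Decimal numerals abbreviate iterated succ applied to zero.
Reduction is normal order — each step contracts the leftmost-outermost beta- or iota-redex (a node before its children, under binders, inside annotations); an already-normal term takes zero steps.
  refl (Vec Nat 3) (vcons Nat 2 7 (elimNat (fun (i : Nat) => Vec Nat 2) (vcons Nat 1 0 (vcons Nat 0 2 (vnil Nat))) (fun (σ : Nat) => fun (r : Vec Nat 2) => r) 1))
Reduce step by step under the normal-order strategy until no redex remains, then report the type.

reduction (normal order):
  refl (Vec Nat 3) (vcons Nat 2 7 (elimNat (fun (i : Nat) => Vec Nat 2) (vcons Nat 1 0 (vcons Nat 0 2 (vnil Nat))) (fun (σ : Nat) => fun (r : Vec Nat 2) => r) 1))
  ~> refl (Vec Nat 3) (vcons Nat 2 7 ((fun (i : Nat) => fun (σ : Vec Nat 2) => σ) 0 (elimNat (fun (r : Nat) => Vec Nat 2) (vcons Nat 1 0 (vcons Nat 0 2 (vnil Nat))) (fun (β : Nat) => fun (z : Vec Nat 2) => z) 0)))
  ~> refl (Vec Nat 3) (vcons Nat 2 7 ((fun (i : Vec Nat 2) => i) (elimNat (fun (σ : Nat) => Vec Nat 2) (vcons Nat 1 0 (vcons Nat 0 2 (vnil Nat))) (fun (r : Nat) => fun (β : Vec Nat 2) => β) 0)))
  ~> refl (Vec Nat 3) (vcons Nat 2 7 (elimNat (fun (i : Nat) => Vec Nat 2) (vcons Nat 1 0 (vcons Nat 0 2 (vnil Nat))) (fun (σ : Nat) => fun (r : Vec Nat 2) => r) 0))
  ~> refl (Vec Nat 3) (vcons Nat 2 7 (vcons Nat 1 0 (vcons Nat 0 2 (vnil Nat))))
type:
  Eq (Vec Nat 3) (vcons Nat 2 7 (vcons Nat 1 0 (vcons Nat 0 2 (vnil Nat)))) (vcons Nat 2 7 (vcons Nat 1 0 (vcons Nat 0 2 (vnil Nat))))


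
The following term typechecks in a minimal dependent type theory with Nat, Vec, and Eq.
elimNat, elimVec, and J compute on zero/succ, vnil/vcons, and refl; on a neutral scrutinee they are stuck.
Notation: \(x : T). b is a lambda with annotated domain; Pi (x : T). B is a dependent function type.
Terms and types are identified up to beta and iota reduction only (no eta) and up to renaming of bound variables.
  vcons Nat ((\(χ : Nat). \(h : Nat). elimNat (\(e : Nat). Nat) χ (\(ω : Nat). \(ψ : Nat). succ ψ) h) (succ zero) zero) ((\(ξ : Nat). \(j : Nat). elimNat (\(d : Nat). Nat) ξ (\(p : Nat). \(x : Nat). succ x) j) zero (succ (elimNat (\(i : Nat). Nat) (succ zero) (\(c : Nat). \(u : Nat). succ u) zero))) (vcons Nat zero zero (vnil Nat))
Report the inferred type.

type:
  Vec Nat (succ (succ zero))


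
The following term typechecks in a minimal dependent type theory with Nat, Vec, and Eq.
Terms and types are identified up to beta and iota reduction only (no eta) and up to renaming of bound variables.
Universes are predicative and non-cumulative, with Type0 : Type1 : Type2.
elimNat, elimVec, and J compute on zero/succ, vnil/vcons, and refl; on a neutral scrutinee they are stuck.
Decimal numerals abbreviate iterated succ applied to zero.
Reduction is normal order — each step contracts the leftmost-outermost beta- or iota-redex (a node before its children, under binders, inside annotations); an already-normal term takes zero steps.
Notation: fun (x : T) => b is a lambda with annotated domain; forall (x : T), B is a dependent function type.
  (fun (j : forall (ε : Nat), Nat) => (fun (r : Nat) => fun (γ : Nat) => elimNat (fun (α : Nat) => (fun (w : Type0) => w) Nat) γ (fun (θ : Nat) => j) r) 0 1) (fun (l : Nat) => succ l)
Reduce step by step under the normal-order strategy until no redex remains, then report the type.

reduction (normal order):
  (fun (j : forall (ε : Nat), Nat) => (fun (r : Nat) => fun (γ : Nat) => elimNat (fun (α : Nat) => (fun (w : Type0) => w) Nat) γ (fun (θ : Nat) => j) r) 0 1) (fun (l : Nat) => succ l)
  ~> (fun (j : Nat) => fun (ε : Nat) => elimNat (fun (r : Nat) => (fun (γ : Type0) => γ) Nat) ε (fun (α : Nat) => fun (w : Nat) => succ w) j) 0 1
  ~> (fun (j : Nat) => elimNat (fun (ε : Nat) => (fun (r : Type0) => r) Nat) j (fun (γ : Nat) => fun (α : Nat) => succ α) 0) 1
  ~> elimNat (fun (j : Nat) => (fun (ε : Type0) => ε) Nat) 1 (fun (r : Nat) => fun (γ : Nat) => succ γ) 0
  ~> 1
the term's type:
  Nat


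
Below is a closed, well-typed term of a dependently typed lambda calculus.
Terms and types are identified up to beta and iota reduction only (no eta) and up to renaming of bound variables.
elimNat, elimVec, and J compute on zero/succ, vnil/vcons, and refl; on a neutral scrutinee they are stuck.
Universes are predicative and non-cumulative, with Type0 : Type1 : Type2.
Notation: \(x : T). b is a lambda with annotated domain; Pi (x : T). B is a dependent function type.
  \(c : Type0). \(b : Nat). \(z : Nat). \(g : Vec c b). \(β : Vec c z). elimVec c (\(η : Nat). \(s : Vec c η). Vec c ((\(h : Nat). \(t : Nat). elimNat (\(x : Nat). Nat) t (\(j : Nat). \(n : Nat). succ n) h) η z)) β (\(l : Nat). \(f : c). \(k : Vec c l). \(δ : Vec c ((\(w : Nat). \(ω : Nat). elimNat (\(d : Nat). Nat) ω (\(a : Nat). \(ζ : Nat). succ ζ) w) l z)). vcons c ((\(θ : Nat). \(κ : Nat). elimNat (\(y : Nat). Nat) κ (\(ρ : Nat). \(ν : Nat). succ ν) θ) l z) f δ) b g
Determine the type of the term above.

inferred type:
  Pi (c : Type0). Pi (b : Nat). Pi (z : Nat). Pi (g : Vec c b). Pi (β : Vec c z). Vec c (elimNat (\(η : Nat). Nat) z (\(s : Nat). \(h : Nat). succ h) b)


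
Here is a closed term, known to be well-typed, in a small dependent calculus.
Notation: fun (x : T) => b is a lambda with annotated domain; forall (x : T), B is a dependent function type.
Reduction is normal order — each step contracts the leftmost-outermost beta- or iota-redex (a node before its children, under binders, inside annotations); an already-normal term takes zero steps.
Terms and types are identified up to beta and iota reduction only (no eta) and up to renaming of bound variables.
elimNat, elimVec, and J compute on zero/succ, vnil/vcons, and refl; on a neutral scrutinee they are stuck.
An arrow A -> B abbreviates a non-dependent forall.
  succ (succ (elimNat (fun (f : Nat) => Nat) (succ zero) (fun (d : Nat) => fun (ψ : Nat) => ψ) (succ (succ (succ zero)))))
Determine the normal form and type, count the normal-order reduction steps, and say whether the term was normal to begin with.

reduced normal form:
  succ (succ (succ zero))
inferred type:
  Nat
normal-order step count: 10
started in normal form: no
first contracted redex: an elimNat iota-redex


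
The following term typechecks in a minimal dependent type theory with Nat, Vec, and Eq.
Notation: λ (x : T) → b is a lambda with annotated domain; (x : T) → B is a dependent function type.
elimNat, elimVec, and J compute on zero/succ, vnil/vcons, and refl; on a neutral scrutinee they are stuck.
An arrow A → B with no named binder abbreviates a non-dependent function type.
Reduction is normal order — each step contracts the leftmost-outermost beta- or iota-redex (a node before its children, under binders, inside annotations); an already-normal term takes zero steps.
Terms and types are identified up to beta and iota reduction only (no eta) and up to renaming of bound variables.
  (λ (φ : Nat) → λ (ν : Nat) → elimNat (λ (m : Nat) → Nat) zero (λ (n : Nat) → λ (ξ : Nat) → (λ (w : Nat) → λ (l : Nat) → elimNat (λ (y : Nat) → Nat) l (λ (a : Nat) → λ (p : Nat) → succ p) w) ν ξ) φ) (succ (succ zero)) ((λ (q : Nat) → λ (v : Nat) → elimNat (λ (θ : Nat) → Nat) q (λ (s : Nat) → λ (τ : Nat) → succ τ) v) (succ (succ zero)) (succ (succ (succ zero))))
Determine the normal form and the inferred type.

resulting normal form:
  succ (succ (succ (succ (succ (succ (succ (succ (succ (succ zero)))))))))
type:
  Nat
observation: normalization takes exactly 69 steps under the normal-order strategy.


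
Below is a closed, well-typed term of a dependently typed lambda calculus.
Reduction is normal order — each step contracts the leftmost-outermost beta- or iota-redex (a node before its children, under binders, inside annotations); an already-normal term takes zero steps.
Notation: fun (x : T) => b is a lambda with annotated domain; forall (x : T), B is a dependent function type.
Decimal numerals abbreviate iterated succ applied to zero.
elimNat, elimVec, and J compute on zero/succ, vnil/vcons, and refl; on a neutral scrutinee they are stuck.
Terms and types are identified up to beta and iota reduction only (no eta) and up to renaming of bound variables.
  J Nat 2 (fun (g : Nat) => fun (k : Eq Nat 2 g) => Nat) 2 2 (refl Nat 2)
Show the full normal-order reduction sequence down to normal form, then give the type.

normal-order reduction:
  J Nat 2 (fun (g : Nat) => fun (k : Eq Nat 2 g) => Nat) 2 2 (refl Nat 2)
  ~> 2
inferred type:
  Nat


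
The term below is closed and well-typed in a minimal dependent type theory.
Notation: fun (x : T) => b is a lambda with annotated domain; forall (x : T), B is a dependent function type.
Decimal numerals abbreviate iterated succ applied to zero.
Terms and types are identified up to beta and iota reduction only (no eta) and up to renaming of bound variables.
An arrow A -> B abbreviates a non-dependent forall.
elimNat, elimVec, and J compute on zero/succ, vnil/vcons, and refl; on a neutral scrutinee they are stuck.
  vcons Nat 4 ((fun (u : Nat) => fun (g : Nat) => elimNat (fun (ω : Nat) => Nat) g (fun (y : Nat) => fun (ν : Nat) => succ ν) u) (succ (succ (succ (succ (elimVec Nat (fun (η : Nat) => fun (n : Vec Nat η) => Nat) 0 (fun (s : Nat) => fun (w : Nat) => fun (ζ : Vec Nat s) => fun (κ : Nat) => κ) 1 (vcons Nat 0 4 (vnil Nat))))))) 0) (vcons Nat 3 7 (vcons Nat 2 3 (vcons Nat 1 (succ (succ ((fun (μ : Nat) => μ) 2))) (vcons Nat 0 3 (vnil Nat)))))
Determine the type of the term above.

inferred type:
  Vec Nat 5


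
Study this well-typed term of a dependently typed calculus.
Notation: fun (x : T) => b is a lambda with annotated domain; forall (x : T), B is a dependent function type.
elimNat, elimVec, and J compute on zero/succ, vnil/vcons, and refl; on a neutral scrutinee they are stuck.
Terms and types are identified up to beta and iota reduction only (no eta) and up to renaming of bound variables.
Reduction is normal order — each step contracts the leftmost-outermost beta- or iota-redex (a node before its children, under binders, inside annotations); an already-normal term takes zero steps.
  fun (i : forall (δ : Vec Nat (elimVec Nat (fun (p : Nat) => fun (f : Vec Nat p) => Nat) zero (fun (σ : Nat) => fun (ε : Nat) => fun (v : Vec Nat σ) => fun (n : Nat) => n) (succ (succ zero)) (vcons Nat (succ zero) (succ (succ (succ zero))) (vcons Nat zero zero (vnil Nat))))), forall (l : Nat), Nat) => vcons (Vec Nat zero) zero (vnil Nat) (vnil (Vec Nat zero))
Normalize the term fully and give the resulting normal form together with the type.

resulting normal form:
  fun (i : forall (δ : Vec Nat zero), forall (p : Nat), Nat) => vcons (Vec Nat zero) zero (vnil Nat) (vnil (Vec Nat zero))
inferred type:
  forall (i : forall (δ : Vec Nat zero), forall (p : Nat), Nat), Vec (Vec Nat zero) (succ zero)
observation: contracting an elimVec iota-redex first, the term normalizes in 11 steps.


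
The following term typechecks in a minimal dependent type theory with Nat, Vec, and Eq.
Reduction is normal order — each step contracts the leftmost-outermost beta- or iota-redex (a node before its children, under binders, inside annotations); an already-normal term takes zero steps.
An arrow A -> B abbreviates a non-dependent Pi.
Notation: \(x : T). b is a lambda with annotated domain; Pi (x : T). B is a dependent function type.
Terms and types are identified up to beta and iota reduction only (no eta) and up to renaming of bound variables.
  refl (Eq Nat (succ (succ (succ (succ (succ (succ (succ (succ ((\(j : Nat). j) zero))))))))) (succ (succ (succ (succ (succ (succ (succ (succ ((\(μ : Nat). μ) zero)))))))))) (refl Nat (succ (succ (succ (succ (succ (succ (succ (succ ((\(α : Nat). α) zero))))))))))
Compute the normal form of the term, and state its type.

resulting normal form:
  refl (Eq Nat (succ (succ (succ (succ (succ (succ (succ (succ zero)))))))) (succ (succ (succ (succ (succ (succ (succ (succ zero))))))))) (refl Nat (succ (succ (succ (succ (succ (succ (succ (succ zero)))))))))
inferred type:
  Eq (Eq Nat (succ (succ (succ (succ (succ (succ (succ (succ zero)))))))) (succ (succ (succ (succ (succ (succ (succ (succ zero))))))))) (refl Nat (succ (succ (succ (succ (succ (succ (succ (succ zero))))))))) (refl Nat (succ (succ (succ (succ (succ (succ (succ (succ zero)))))))))
observation: normalization takes exactly 3 steps under the normal-order strategy.
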